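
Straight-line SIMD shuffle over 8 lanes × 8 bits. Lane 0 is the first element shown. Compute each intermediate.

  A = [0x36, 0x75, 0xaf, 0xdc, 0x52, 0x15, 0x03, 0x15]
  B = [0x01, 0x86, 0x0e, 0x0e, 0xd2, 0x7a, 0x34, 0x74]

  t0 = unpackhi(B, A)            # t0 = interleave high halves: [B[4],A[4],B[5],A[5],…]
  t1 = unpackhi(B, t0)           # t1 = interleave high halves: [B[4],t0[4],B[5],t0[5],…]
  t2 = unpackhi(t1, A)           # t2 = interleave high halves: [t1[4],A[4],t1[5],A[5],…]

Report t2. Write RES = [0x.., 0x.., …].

→ t0 |d2|52|7a|15|34|03|74|15|
→ t1 |d2|34|7a|03|34|74|74|15|
→ t2 |34|52|74|15|74|03|15|15|

RES = [ 0x34  0x52  0x74  0x15  0x74  0x03  0x15  0x15 ]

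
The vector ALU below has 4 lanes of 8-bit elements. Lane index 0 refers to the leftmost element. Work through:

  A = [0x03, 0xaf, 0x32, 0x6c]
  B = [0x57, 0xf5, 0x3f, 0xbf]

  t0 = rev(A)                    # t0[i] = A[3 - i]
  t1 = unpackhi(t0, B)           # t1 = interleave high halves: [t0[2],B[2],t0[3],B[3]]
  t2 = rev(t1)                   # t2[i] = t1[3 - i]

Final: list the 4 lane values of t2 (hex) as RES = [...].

→ t0 |6c|32|af|03|
→ t1 |af|3f|03|bf|
→ t2 |bf|03|3f|af|

RES = [ 0xbf  0x03  0x3f  0xaf ]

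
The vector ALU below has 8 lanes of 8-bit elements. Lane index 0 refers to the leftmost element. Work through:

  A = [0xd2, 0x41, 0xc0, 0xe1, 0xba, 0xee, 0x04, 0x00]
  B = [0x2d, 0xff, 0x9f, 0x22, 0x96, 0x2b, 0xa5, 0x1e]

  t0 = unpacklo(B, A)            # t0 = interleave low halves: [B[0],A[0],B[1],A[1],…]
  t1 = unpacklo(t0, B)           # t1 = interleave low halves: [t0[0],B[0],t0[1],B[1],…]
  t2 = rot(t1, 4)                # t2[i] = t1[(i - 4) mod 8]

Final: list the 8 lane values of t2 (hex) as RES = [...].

RES = [ 0xff  0x9f  0x41  0x22  0x2d  0x2d  0xd2  0xff ]

  t0: 2d d2 ff 41 9f c0 22 e1
  t1: 2d 2d d2 ff ff 9f 41 22
  t2: ff 9f 41 22 2d 2d d2 ff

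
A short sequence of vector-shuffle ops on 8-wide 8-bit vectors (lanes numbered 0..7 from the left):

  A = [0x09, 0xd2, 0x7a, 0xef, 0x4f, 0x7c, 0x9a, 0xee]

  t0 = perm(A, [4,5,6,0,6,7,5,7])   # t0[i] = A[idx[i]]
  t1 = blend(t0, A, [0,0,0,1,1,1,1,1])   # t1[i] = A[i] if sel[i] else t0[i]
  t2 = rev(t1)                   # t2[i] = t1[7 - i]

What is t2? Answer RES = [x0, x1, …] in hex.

RES = [0xee, 0x9a, 0x7c, 0x4f, 0xef, 0x9a, 0x7c, 0x4f]

→ t0 |4f|7c|9a|09|9a|ee|7c|ee|
→ t1 |4f|7c|9a|ef|4f|7c|9a|ee|
→ t2 |ee|9a|7c|4f|ef|9a|7c|4f|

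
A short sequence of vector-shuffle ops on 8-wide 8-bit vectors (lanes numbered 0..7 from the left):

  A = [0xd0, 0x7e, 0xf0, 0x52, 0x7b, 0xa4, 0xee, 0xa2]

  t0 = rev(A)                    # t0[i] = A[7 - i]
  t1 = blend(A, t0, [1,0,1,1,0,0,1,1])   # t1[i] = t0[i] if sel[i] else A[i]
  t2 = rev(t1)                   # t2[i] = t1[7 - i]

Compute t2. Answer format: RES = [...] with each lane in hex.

RES = [ 0xd0  0x7e  0xa4  0x7b  0x7b  0xa4  0x7e  0xa2 ]

→ t0 |a2|ee|a4|7b|52|f0|7e|d0|
→ t1 |a2|7e|a4|7b|7b|a4|7e|d0|
→ t2 |d0|7e|a4|7b|7b|a4|7e|a2|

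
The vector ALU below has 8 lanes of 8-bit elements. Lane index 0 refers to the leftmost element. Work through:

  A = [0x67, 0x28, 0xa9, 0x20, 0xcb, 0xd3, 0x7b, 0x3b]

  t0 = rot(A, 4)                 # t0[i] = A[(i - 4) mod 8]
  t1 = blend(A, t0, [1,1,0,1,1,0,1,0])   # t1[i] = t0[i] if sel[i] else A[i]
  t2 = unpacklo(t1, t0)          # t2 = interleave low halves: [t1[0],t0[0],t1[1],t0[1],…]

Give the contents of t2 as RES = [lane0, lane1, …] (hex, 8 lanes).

RES = [0xcb, 0xcb, 0xd3, 0xd3, 0xa9, 0x7b, 0x3b, 0x3b]

  t0: cb d3 7b 3b 67 28 a9 20
  t1: cb d3 a9 3b 67 d3 a9 3b
  t2: cb cb d3 d3 a9 7b 3b 3b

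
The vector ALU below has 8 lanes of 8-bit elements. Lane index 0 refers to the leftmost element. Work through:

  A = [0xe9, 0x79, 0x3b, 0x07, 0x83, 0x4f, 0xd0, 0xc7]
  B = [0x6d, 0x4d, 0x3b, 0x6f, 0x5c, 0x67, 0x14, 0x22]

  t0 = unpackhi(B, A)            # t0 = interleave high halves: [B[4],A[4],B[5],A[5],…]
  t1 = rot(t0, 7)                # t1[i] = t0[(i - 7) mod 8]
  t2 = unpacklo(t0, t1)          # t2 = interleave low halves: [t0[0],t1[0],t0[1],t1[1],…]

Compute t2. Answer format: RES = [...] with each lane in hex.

RES = [ 0x5c  0x83  0x83  0x67  0x67  0x4f  0x4f  0x14 ]

t0 = [0x5c, 0x83, 0x67, 0x4f, 0x14, 0xd0, 0x22, 0xc7]
t1 = [0x83, 0x67, 0x4f, 0x14, 0xd0, 0x22, 0xc7, 0x5c]
t2 = [0x5c, 0x83, 0x83, 0x67, 0x67, 0x4f, 0x4f, 0x14]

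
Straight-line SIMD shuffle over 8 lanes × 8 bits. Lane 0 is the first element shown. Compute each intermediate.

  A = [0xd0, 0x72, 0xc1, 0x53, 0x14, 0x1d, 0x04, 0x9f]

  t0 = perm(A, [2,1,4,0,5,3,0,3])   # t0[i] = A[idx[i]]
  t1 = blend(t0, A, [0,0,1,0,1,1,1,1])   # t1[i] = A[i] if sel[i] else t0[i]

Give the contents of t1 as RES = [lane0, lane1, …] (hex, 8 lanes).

  t0: c1 72 14 d0 1d 53 d0 53
  t1: c1 72 c1 d0 14 1d 04 9f

RES = [ 0xc1  0x72  0xc1  0xd0  0x14  0x1d  0x04  0x9f ]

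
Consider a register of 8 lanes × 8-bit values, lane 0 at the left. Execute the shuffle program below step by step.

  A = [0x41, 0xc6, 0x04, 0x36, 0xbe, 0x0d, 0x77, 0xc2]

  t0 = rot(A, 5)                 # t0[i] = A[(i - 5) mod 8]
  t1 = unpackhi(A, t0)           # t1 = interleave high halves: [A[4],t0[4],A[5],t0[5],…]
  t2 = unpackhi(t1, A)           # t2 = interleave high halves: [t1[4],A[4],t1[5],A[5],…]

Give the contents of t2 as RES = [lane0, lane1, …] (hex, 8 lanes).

RES = [ 0x77  0xbe  0xc6  0x0d  0xc2  0x77  0x04  0xc2 ]

  t0: 36 be 0d 77 c2 41 c6 04
  t1: be c2 0d 41 77 c6 c2 04
  t2: 77 be c6 0d c2 77 04 c2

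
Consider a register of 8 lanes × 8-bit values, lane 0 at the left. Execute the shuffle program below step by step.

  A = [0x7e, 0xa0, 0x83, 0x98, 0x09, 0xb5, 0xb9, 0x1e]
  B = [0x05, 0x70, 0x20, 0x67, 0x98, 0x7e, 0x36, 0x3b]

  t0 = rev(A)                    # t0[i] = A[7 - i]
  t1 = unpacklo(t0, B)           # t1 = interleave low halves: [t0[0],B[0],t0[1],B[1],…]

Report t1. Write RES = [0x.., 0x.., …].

t0 = [0x1e, 0xb9, 0xb5, 0x09, 0x98, 0x83, 0xa0, 0x7e]
t1 = [0x1e, 0x05, 0xb9, 0x70, 0xb5, 0x20, 0x09, 0x67]

RES = [0x1e, 0x05, 0xb9, 0x70, 0xb5, 0x20, 0x09, 0x67]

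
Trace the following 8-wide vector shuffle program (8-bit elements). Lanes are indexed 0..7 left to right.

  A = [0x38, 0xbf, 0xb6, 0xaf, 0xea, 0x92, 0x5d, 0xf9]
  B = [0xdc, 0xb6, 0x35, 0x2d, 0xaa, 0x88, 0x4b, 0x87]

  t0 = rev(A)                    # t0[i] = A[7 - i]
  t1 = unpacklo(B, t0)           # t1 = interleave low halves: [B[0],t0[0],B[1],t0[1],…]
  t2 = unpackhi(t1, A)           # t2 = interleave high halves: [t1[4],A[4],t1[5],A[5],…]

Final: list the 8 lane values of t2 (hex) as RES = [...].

RES = [ 0x35  0xea  0x92  0x92  0x2d  0x5d  0xea  0xf9 ]

→ t0 |f9|5d|92|ea|af|b6|bf|38|
→ t1 |dc|f9|b6|5d|35|92|2d|ea|
→ t2 |35|ea|92|92|2d|5d|ea|f9|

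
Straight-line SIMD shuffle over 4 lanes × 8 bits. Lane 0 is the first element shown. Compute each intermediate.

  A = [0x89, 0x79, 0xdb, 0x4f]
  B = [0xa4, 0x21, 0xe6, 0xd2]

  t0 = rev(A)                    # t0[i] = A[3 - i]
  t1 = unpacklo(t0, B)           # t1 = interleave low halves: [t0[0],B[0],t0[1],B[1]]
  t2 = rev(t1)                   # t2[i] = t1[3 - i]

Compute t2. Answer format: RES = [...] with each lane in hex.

RES = [ 0x21  0xdb  0xa4  0x4f ]

t0 = [0x4f, 0xdb, 0x79, 0x89]
t1 = [0x4f, 0xa4, 0xdb, 0x21]
t2 = [0x21, 0xdb, 0xa4, 0x4f]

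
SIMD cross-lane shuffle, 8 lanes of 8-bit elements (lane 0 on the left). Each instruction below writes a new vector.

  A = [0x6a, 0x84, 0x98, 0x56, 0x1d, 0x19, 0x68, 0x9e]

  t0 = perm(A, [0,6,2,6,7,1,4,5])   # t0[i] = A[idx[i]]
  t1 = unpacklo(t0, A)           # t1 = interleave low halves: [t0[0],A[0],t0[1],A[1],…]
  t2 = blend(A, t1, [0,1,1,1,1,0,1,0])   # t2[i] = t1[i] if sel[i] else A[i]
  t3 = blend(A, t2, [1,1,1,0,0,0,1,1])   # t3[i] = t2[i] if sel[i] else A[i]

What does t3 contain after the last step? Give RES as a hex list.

RES = [0x6a, 0x6a, 0x68, 0x56, 0x1d, 0x19, 0x68, 0x9e]

→ t0 |6a|68|98|68|9e|84|1d|19|
→ t1 |6a|6a|68|84|98|98|68|56|
→ t2 |6a|6a|68|84|98|19|68|9e|
→ t3 |6a|6a|68|56|1d|19|68|9e|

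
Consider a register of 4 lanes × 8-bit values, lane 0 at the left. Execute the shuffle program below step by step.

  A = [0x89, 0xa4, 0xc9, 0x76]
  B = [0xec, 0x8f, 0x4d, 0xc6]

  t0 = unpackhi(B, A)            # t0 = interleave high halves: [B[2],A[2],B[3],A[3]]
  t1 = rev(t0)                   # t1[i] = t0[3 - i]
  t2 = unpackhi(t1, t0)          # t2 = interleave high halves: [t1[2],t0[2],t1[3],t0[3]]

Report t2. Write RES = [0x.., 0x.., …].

→ t0 |4d|c9|c6|76|
→ t1 |76|c6|c9|4d|
→ t2 |c9|c6|4d|76|

RES = [0xc9, 0xc6, 0x4d, 0x76]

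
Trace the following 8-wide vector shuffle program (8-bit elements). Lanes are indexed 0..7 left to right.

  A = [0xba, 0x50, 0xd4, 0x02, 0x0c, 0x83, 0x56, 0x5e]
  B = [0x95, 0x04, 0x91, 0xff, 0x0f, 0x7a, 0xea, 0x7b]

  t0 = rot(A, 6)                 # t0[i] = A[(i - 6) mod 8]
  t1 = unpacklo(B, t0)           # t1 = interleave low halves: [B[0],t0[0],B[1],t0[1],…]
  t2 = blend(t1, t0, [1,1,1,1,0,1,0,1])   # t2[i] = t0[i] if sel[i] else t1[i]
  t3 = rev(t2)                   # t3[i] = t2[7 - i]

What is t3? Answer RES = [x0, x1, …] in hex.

  t0: d4 02 0c 83 56 5e ba 50
  t1: 95 d4 04 02 91 0c ff 83
  t2: d4 02 0c 83 91 5e ff 50
  t3: 50 ff 5e 91 83 0c 02 d4

RES = [ 0x50  0xff  0x5e  0x91  0x83  0x0c  0x02  0xd4 ]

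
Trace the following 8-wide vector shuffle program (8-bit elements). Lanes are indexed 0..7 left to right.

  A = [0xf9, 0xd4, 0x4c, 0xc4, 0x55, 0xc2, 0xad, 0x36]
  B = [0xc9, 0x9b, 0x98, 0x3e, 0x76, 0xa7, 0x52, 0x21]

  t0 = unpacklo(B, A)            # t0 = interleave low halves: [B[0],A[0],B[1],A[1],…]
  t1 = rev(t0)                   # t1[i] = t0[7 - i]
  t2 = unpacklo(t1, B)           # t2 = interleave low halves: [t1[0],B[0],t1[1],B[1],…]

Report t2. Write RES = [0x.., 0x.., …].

RES = [ 0xc4  0xc9  0x3e  0x9b  0x4c  0x98  0x98  0x3e ]

  t0: c9 f9 9b d4 98 4c 3e c4
  t1: c4 3e 4c 98 d4 9b f9 c9
  t2: c4 c9 3e 9b 4c 98 98 3e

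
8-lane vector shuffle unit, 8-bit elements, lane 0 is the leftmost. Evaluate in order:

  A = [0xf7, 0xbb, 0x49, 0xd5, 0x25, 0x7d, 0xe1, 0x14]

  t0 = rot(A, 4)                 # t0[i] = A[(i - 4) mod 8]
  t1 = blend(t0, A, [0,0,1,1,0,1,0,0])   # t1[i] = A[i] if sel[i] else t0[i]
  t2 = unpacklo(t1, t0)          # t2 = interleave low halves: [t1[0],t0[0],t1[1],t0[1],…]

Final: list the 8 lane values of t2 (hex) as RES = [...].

RES = [0x25, 0x25, 0x7d, 0x7d, 0x49, 0xe1, 0xd5, 0x14]

→ t0 |25|7d|e1|14|f7|bb|49|d5|
→ t1 |25|7d|49|d5|f7|7d|49|d5|
→ t2 |25|25|7d|7d|49|e1|d5|14|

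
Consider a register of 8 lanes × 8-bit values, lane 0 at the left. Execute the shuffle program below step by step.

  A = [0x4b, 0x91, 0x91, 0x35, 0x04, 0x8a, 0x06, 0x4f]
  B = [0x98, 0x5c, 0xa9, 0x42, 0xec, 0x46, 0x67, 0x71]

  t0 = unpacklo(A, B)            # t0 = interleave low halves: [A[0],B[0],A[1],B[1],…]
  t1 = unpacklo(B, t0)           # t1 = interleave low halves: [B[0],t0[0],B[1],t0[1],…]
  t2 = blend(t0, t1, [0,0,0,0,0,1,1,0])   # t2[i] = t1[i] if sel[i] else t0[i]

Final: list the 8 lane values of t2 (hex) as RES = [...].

  t0: 4b 98 91 5c 91 a9 35 42
  t1: 98 4b 5c 98 a9 91 42 5c
  t2: 4b 98 91 5c 91 91 42 42

RES = [ 0x4b  0x98  0x91  0x5c  0x91  0x91  0x42  0x42 ]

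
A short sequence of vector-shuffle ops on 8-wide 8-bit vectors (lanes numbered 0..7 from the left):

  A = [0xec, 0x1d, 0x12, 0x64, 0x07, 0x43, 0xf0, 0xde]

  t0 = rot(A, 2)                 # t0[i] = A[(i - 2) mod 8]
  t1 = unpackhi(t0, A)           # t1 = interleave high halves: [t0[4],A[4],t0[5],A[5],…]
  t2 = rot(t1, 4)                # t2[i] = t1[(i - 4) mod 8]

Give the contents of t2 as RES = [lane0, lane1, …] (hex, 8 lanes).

→ t0 |f0|de|ec|1d|12|64|07|43|
→ t1 |12|07|64|43|07|f0|43|de|
→ t2 |07|f0|43|de|12|07|64|43|

RES = [0x07, 0xf0, 0x43, 0xde, 0x12, 0x07, 0x64, 0x43]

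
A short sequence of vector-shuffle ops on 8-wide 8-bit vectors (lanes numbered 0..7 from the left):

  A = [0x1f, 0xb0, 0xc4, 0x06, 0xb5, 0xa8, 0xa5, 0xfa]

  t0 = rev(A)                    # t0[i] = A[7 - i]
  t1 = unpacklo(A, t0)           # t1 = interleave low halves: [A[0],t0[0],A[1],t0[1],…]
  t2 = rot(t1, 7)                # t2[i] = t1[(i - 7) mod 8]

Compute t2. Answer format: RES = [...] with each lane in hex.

RES = [0xfa, 0xb0, 0xa5, 0xc4, 0xa8, 0x06, 0xb5, 0x1f]

→ t0 |fa|a5|a8|b5|06|c4|b0|1f|
→ t1 |1f|fa|b0|a5|c4|a8|06|b5|
→ t2 |fa|b0|a5|c4|a8|06|b5|1f|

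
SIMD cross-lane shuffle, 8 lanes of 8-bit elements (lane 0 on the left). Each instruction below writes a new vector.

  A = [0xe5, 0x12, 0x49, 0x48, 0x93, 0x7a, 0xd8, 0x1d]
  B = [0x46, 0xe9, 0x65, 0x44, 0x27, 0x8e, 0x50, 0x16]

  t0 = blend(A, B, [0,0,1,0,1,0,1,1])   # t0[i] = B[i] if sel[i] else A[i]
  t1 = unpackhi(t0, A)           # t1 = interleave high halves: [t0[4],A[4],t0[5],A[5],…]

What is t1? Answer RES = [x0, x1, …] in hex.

RES = [0x27, 0x93, 0x7a, 0x7a, 0x50, 0xd8, 0x16, 0x1d]

  t0: e5 12 65 48 27 7a 50 16
  t1: 27 93 7a 7a 50 d8 16 1d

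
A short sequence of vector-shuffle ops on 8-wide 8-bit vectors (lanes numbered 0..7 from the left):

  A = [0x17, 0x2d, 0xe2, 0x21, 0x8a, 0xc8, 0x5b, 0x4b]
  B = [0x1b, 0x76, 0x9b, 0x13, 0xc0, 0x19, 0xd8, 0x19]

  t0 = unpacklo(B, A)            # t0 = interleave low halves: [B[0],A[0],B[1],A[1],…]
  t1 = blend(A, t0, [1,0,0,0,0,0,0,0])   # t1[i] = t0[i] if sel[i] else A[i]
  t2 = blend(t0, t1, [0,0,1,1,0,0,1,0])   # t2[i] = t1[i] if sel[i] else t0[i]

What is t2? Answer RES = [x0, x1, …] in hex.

RES = [ 0x1b  0x17  0xe2  0x21  0x9b  0xe2  0x5b  0x21 ]

  t0: 1b 17 76 2d 9b e2 13 21
  t1: 1b 2d e2 21 8a c8 5b 4b
  t2: 1b 17 e2 21 9b e2 5b 21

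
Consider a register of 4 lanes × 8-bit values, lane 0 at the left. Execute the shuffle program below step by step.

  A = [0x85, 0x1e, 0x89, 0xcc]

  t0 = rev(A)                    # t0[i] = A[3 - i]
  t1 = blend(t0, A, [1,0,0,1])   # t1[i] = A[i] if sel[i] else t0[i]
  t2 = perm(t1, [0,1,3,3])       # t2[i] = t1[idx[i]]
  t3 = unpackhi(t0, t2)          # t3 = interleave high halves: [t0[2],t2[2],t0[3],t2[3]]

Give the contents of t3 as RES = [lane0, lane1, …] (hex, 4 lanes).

t0 = [0xcc, 0x89, 0x1e, 0x85]
t1 = [0x85, 0x89, 0x1e, 0xcc]
t2 = [0x85, 0x89, 0xcc, 0xcc]
t3 = [0x1e, 0xcc, 0x85, 0xcc]

RES = [ 0x1e  0xcc  0x85  0xcc ]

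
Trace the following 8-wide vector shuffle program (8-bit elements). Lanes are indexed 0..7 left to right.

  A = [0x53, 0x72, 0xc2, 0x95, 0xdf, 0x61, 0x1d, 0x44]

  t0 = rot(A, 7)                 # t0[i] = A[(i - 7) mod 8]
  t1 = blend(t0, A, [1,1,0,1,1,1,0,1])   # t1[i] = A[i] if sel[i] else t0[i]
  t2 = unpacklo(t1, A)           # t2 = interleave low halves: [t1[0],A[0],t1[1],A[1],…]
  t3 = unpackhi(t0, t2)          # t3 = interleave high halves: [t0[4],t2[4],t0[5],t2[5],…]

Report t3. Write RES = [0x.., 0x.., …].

t0 = [0x72, 0xc2, 0x95, 0xdf, 0x61, 0x1d, 0x44, 0x53]
t1 = [0x53, 0x72, 0x95, 0x95, 0xdf, 0x61, 0x44, 0x44]
t2 = [0x53, 0x53, 0x72, 0x72, 0x95, 0xc2, 0x95, 0x95]
t3 = [0x61, 0x95, 0x1d, 0xc2, 0x44, 0x95, 0x53, 0x95]

RES = [0x61, 0x95, 0x1d, 0xc2, 0x44, 0x95, 0x53, 0x95]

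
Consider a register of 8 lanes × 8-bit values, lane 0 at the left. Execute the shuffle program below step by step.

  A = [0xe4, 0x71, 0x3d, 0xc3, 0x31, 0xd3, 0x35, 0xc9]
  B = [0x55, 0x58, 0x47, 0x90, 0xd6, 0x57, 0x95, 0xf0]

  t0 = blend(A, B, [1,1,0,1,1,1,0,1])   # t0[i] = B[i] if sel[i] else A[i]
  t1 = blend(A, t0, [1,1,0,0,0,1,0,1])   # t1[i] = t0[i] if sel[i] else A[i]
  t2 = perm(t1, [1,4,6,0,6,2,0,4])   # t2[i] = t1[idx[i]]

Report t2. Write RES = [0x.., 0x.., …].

RES = [ 0x58  0x31  0x35  0x55  0x35  0x3d  0x55  0x31 ]

  t0: 55 58 3d 90 d6 57 35 f0
  t1: 55 58 3d c3 31 57 35 f0
  t2: 58 31 35 55 35 3d 55 31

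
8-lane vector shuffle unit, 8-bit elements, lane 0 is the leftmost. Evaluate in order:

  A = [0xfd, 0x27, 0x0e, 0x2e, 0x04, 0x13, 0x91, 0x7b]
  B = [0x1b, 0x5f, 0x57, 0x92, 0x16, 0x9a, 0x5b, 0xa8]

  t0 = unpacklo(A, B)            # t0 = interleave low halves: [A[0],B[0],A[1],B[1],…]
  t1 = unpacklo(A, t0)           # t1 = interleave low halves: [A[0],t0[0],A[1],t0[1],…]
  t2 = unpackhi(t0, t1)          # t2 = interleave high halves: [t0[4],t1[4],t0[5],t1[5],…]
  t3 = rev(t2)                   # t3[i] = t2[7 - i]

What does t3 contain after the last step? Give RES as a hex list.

→ t0 |fd|1b|27|5f|0e|57|2e|92|
→ t1 |fd|fd|27|1b|0e|27|2e|5f|
→ t2 |0e|0e|57|27|2e|2e|92|5f|
→ t3 |5f|92|2e|2e|27|57|0e|0e|

RES = [ 0x5f  0x92  0x2e  0x2e  0x27  0x57  0x0e  0x0e ]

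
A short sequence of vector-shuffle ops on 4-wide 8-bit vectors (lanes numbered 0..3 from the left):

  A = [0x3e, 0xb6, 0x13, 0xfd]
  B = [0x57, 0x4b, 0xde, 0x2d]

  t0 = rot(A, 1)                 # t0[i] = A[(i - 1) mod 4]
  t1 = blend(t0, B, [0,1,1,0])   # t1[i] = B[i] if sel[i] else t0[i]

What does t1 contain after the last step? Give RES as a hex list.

t0 = [0xfd, 0x3e, 0xb6, 0x13]
t1 = [0xfd, 0x4b, 0xde, 0x13]

RES = [ 0xfd  0x4b  0xde  0x13 ]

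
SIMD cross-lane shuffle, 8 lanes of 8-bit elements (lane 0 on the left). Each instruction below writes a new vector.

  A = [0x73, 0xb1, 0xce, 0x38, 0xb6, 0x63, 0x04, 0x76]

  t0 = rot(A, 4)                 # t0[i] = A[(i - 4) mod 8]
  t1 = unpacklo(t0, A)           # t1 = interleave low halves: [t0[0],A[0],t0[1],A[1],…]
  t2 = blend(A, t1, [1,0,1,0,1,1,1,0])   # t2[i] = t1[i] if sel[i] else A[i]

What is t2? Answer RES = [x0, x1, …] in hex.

t0 = [0xb6, 0x63, 0x04, 0x76, 0x73, 0xb1, 0xce, 0x38]
t1 = [0xb6, 0x73, 0x63, 0xb1, 0x04, 0xce, 0x76, 0x38]
t2 = [0xb6, 0xb1, 0x63, 0x38, 0x04, 0xce, 0x76, 0x76]

RES = [0xb6, 0xb1, 0x63, 0x38, 0x04, 0xce, 0x76, 0x76]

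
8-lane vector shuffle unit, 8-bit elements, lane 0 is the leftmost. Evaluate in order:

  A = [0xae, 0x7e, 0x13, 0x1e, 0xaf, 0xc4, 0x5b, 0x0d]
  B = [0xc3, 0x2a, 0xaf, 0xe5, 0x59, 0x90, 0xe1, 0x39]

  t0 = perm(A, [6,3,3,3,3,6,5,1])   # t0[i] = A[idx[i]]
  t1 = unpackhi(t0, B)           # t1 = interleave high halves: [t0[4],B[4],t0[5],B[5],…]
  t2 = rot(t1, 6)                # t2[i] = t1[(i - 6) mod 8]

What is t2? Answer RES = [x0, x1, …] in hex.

t0 = [0x5b, 0x1e, 0x1e, 0x1e, 0x1e, 0x5b, 0xc4, 0x7e]
t1 = [0x1e, 0x59, 0x5b, 0x90, 0xc4, 0xe1, 0x7e, 0x39]
t2 = [0x5b, 0x90, 0xc4, 0xe1, 0x7e, 0x39, 0x1e, 0x59]

RES = [ 0x5b  0x90  0xc4  0xe1  0x7e  0x39  0x1e  0x59 ]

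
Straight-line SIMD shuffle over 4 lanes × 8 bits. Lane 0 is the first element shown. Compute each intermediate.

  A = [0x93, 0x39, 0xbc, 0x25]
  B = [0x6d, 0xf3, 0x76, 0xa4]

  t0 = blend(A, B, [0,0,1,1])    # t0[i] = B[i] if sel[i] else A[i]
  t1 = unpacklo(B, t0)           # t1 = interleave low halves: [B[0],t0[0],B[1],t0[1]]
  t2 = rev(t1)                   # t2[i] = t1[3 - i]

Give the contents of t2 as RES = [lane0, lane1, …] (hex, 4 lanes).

RES = [0x39, 0xf3, 0x93, 0x6d]

t0 = [0x93, 0x39, 0x76, 0xa4]
t1 = [0x6d, 0x93, 0xf3, 0x39]
t2 = [0x39, 0xf3, 0x93, 0x6d]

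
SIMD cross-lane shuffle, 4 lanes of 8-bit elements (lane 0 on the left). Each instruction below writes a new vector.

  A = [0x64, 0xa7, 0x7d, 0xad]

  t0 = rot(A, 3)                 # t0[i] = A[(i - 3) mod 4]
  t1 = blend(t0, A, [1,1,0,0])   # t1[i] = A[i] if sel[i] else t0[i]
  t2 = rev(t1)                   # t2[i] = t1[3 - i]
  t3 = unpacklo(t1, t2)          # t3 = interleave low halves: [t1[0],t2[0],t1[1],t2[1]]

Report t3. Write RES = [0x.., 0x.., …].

RES = [ 0x64  0x64  0xa7  0xad ]

  t0: a7 7d ad 64
  t1: 64 a7 ad 64
  t2: 64 ad a7 64
  t3: 64 64 a7 ad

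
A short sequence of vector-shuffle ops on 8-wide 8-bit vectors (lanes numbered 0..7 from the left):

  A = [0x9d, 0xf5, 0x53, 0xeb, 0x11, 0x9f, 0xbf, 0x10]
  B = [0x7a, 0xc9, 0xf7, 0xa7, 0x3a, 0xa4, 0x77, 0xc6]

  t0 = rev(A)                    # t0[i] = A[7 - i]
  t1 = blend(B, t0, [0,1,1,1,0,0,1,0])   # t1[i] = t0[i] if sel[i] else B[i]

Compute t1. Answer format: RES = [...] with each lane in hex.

  t0: 10 bf 9f 11 eb 53 f5 9d
  t1: 7a bf 9f 11 3a a4 f5 c6

RES = [ 0x7a  0xbf  0x9f  0x11  0x3a  0xa4  0xf5  0xc6 ]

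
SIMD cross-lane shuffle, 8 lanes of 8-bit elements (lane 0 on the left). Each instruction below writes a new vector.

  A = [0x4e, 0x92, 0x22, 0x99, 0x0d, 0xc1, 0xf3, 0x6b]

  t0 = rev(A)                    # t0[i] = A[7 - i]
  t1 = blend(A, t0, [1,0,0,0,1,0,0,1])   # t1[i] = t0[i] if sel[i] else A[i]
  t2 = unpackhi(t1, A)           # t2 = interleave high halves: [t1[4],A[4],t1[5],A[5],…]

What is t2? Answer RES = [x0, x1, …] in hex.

RES = [ 0x99  0x0d  0xc1  0xc1  0xf3  0xf3  0x4e  0x6b ]

  t0: 6b f3 c1 0d 99 22 92 4e
  t1: 6b 92 22 99 99 c1 f3 4e
  t2: 99 0d c1 c1 f3 f3 4e 6b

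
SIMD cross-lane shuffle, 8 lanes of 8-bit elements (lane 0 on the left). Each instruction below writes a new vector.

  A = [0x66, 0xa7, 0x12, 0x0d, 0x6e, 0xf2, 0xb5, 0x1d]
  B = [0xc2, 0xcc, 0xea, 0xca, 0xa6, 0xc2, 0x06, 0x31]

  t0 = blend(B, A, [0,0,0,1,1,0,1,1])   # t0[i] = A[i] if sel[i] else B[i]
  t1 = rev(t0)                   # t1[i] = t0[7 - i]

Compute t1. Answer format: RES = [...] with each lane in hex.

RES = [0x1d, 0xb5, 0xc2, 0x6e, 0x0d, 0xea, 0xcc, 0xc2]

t0 = [0xc2, 0xcc, 0xea, 0x0d, 0x6e, 0xc2, 0xb5, 0x1d]
t1 = [0x1d, 0xb5, 0xc2, 0x6e, 0x0d, 0xea, 0xcc, 0xc2]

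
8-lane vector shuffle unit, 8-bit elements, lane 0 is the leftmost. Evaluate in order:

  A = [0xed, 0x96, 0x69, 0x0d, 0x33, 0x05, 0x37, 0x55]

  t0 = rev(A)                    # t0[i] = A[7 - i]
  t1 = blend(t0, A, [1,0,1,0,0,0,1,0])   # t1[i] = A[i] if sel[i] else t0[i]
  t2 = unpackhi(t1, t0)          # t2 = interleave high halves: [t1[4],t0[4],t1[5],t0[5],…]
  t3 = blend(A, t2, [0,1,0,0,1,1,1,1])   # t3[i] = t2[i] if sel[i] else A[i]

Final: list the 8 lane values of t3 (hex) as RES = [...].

→ t0 |55|37|05|33|0d|69|96|ed|
→ t1 |ed|37|69|33|0d|69|37|ed|
→ t2 |0d|0d|69|69|37|96|ed|ed|
→ t3 |ed|0d|69|0d|37|96|ed|ed|

RES = [0xed, 0x0d, 0x69, 0x0d, 0x37, 0x96, 0xed, 0xed]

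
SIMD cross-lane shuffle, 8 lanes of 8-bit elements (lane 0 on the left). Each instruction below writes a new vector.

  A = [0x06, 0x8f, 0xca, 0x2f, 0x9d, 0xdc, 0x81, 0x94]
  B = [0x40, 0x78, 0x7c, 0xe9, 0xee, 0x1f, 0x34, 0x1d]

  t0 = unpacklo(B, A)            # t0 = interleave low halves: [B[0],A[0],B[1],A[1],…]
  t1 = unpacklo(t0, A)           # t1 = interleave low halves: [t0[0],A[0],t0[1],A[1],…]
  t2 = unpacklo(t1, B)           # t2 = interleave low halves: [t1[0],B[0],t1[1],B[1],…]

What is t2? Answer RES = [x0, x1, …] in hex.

  t0: 40 06 78 8f 7c ca e9 2f
  t1: 40 06 06 8f 78 ca 8f 2f
  t2: 40 40 06 78 06 7c 8f e9

RES = [ 0x40  0x40  0x06  0x78  0x06  0x7c  0x8f  0xe9 ]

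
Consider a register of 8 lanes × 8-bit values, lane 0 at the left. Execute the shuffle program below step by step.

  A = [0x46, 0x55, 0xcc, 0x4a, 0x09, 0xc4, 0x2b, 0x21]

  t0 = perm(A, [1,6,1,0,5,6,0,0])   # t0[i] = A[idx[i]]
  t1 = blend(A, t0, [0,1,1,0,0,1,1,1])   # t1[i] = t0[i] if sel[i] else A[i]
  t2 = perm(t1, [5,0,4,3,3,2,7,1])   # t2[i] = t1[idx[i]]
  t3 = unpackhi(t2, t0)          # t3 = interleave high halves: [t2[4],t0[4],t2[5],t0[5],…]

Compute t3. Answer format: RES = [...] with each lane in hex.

  t0: 55 2b 55 46 c4 2b 46 46
  t1: 46 2b 55 4a 09 2b 46 46
  t2: 2b 46 09 4a 4a 55 46 2b
  t3: 4a c4 55 2b 46 46 2b 46

RES = [0x4a, 0xc4, 0x55, 0x2b, 0x46, 0x46, 0x2b, 0x46]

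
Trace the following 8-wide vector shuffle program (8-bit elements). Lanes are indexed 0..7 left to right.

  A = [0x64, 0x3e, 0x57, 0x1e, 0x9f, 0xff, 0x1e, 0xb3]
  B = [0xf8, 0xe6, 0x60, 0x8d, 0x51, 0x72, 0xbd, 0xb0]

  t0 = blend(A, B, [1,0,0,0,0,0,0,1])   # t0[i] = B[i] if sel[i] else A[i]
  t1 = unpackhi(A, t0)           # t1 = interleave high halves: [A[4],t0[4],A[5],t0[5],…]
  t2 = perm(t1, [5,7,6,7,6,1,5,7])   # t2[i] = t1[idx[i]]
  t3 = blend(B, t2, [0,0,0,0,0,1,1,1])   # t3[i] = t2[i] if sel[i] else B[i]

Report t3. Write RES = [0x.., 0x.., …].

RES = [0xf8, 0xe6, 0x60, 0x8d, 0x51, 0x9f, 0x1e, 0xb0]

→ t0 |f8|3e|57|1e|9f|ff|1e|b0|
→ t1 |9f|9f|ff|ff|1e|1e|b3|b0|
→ t2 |1e|b0|b3|b0|b3|9f|1e|b0|
→ t3 |f8|e6|60|8d|51|9f|1e|b0|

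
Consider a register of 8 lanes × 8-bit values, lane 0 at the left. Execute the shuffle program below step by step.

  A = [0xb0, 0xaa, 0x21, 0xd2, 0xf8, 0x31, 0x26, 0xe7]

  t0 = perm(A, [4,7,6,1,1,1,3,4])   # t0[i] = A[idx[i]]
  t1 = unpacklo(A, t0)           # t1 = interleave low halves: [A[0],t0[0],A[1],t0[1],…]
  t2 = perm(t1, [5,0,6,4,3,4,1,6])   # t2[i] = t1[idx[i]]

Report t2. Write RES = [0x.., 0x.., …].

→ t0 |f8|e7|26|aa|aa|aa|d2|f8|
→ t1 |b0|f8|aa|e7|21|26|d2|aa|
→ t2 |26|b0|d2|21|e7|21|f8|d2|

RES = [ 0x26  0xb0  0xd2  0x21  0xe7  0x21  0xf8  0xd2 ]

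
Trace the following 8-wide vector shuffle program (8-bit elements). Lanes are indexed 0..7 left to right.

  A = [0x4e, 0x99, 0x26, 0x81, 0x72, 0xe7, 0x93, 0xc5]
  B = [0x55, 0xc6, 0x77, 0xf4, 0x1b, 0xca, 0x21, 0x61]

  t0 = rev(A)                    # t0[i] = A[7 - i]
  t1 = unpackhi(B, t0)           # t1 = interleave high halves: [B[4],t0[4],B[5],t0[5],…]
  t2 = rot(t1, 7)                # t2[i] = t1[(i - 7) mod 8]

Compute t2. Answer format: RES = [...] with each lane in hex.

→ t0 |c5|93|e7|72|81|26|99|4e|
→ t1 |1b|81|ca|26|21|99|61|4e|
→ t2 |81|ca|26|21|99|61|4e|1b|

RES = [ 0x81  0xca  0x26  0x21  0x99  0x61  0x4e  0x1b ]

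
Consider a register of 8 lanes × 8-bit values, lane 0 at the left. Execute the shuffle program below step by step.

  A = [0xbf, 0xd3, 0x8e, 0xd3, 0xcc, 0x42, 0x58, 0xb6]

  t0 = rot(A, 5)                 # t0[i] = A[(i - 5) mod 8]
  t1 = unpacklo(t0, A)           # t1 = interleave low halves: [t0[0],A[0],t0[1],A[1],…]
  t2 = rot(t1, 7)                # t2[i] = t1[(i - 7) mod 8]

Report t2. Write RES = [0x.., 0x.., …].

RES = [0xbf, 0xcc, 0xd3, 0x42, 0x8e, 0x58, 0xd3, 0xd3]

t0 = [0xd3, 0xcc, 0x42, 0x58, 0xb6, 0xbf, 0xd3, 0x8e]
t1 = [0xd3, 0xbf, 0xcc, 0xd3, 0x42, 0x8e, 0x58, 0xd3]
t2 = [0xbf, 0xcc, 0xd3, 0x42, 0x8e, 0x58, 0xd3, 0xd3]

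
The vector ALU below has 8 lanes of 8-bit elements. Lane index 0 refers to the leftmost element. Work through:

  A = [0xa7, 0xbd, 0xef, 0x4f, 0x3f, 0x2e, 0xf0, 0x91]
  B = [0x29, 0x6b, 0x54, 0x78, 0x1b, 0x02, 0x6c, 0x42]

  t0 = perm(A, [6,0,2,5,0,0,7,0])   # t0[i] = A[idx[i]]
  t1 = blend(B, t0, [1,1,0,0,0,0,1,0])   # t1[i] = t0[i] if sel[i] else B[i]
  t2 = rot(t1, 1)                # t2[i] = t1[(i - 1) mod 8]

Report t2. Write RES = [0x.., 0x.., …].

  t0: f0 a7 ef 2e a7 a7 91 a7
  t1: f0 a7 54 78 1b 02 91 42
  t2: 42 f0 a7 54 78 1b 02 91

RES = [0x42, 0xf0, 0xa7, 0x54, 0x78, 0x1b, 0x02, 0x91]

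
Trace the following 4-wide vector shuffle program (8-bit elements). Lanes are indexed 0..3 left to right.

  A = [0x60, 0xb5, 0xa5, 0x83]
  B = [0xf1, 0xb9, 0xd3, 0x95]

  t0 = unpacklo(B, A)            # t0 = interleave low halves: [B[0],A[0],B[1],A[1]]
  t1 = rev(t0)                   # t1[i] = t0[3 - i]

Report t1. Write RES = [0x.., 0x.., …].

RES = [0xb5, 0xb9, 0x60, 0xf1]

t0 = [0xf1, 0x60, 0xb9, 0xb5]
t1 = [0xb5, 0xb9, 0x60, 0xf1]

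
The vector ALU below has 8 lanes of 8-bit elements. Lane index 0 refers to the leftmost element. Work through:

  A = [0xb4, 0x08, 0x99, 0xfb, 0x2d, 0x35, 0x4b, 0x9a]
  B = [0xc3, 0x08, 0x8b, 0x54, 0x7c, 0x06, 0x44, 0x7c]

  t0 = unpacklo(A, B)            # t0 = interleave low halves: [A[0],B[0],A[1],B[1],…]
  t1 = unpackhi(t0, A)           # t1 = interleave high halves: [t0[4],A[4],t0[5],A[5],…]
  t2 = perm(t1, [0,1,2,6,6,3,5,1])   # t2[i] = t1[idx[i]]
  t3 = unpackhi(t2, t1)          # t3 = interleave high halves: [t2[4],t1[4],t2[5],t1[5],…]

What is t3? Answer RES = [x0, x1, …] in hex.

→ t0 |b4|c3|08|08|99|8b|fb|54|
→ t1 |99|2d|8b|35|fb|4b|54|9a|
→ t2 |99|2d|8b|54|54|35|4b|2d|
→ t3 |54|fb|35|4b|4b|54|2d|9a|

RES = [ 0x54  0xfb  0x35  0x4b  0x4b  0x54  0x2d  0x9a ]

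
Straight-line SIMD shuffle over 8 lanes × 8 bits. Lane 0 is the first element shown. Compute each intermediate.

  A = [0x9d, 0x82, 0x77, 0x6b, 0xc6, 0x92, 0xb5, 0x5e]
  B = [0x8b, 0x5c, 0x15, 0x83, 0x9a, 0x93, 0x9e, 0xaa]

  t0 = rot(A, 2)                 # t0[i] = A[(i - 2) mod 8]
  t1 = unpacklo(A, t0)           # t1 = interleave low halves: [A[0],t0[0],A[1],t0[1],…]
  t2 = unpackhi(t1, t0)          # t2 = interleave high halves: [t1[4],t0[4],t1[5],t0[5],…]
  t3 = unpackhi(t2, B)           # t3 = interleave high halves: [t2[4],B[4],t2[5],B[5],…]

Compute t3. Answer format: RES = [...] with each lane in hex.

→ t0 |b5|5e|9d|82|77|6b|c6|92|
→ t1 |9d|b5|82|5e|77|9d|6b|82|
→ t2 |77|77|9d|6b|6b|c6|82|92|
→ t3 |6b|9a|c6|93|82|9e|92|aa|

RES = [ 0x6b  0x9a  0xc6  0x93  0x82  0x9e  0x92  0xaa ]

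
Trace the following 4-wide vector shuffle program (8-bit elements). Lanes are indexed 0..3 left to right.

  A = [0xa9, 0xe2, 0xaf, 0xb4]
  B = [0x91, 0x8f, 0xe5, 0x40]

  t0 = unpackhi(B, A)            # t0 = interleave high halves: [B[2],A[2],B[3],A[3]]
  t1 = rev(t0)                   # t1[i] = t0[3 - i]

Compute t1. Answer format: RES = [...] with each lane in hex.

RES = [ 0xb4  0x40  0xaf  0xe5 ]

→ t0 |e5|af|40|b4|
→ t1 |b4|40|af|e5|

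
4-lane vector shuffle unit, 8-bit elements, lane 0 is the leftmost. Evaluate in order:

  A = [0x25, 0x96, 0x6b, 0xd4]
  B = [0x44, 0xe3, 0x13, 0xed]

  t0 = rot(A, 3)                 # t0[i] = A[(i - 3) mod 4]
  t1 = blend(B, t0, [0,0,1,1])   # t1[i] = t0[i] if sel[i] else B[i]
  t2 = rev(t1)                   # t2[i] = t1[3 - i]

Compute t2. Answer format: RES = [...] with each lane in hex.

t0 = [0x96, 0x6b, 0xd4, 0x25]
t1 = [0x44, 0xe3, 0xd4, 0x25]
t2 = [0x25, 0xd4, 0xe3, 0x44]

RES = [0x25, 0xd4, 0xe3, 0x44]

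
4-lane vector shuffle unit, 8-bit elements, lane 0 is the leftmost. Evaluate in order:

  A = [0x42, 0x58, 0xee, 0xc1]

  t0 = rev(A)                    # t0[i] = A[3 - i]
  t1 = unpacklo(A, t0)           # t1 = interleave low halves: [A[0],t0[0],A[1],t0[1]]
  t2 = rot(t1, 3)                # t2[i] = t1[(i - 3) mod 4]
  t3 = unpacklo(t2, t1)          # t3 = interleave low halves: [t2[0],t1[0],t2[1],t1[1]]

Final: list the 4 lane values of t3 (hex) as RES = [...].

RES = [0xc1, 0x42, 0x58, 0xc1]

  t0: c1 ee 58 42
  t1: 42 c1 58 ee
  t2: c1 58 ee 42
  t3: c1 42 58 c1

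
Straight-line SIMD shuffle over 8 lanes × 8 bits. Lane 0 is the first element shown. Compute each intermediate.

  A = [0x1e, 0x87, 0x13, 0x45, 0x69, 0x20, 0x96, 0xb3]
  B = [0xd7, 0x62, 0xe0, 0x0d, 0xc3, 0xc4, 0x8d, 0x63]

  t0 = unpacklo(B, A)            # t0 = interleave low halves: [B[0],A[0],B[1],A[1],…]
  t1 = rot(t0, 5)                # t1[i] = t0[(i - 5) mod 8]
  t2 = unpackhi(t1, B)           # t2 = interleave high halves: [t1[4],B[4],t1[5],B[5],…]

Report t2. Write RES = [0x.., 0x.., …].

RES = [0x45, 0xc3, 0xd7, 0xc4, 0x1e, 0x8d, 0x62, 0x63]

  t0: d7 1e 62 87 e0 13 0d 45
  t1: 87 e0 13 0d 45 d7 1e 62
  t2: 45 c3 d7 c4 1e 8d 62 63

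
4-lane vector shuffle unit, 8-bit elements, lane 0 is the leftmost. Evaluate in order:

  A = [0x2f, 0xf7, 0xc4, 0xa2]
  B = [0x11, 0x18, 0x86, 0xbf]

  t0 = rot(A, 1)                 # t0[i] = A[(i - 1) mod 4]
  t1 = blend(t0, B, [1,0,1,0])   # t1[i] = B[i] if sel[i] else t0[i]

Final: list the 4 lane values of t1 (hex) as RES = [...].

RES = [0x11, 0x2f, 0x86, 0xc4]

→ t0 |a2|2f|f7|c4|
→ t1 |11|2f|86|c4|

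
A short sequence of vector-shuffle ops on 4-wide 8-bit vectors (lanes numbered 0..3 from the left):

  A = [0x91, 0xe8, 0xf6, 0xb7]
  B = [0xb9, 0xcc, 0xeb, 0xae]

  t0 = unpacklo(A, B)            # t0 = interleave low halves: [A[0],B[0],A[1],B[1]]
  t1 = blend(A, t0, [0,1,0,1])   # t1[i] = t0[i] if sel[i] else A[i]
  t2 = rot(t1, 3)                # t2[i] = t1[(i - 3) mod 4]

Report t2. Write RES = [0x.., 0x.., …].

RES = [0xb9, 0xf6, 0xcc, 0x91]

  t0: 91 b9 e8 cc
  t1: 91 b9 f6 cc
  t2: b9 f6 cc 91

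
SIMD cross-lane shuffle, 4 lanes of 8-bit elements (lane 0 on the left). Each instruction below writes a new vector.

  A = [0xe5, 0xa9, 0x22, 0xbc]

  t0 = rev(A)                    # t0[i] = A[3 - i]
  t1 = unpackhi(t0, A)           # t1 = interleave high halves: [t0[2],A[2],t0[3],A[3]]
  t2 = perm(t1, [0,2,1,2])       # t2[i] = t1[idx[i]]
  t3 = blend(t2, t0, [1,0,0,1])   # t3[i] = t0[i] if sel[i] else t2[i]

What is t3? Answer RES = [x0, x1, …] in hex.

t0 = [0xbc, 0x22, 0xa9, 0xe5]
t1 = [0xa9, 0x22, 0xe5, 0xbc]
t2 = [0xa9, 0xe5, 0x22, 0xe5]
t3 = [0xbc, 0xe5, 0x22, 0xe5]

RES = [ 0xbc  0xe5  0x22  0xe5 ]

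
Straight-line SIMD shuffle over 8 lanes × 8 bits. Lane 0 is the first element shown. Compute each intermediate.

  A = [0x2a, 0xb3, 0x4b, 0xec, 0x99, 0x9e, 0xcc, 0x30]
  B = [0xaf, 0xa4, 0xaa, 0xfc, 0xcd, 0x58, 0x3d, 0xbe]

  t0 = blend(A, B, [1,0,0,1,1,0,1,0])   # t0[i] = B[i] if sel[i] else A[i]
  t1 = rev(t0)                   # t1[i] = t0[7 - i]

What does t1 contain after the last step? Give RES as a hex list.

RES = [0x30, 0x3d, 0x9e, 0xcd, 0xfc, 0x4b, 0xb3, 0xaf]

t0 = [0xaf, 0xb3, 0x4b, 0xfc, 0xcd, 0x9e, 0x3d, 0x30]
t1 = [0x30, 0x3d, 0x9e, 0xcd, 0xfc, 0x4b, 0xb3, 0xaf]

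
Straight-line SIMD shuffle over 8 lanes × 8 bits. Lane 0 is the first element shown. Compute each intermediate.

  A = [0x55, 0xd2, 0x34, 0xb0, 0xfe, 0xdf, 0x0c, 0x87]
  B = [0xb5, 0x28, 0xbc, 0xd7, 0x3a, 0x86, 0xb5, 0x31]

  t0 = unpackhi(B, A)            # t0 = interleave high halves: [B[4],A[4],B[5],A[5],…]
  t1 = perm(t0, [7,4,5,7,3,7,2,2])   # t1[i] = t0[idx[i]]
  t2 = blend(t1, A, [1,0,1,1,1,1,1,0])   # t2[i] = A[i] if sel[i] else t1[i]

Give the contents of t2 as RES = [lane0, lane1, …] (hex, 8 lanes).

RES = [ 0x55  0xb5  0x34  0xb0  0xfe  0xdf  0x0c  0x86 ]

t0 = [0x3a, 0xfe, 0x86, 0xdf, 0xb5, 0x0c, 0x31, 0x87]
t1 = [0x87, 0xb5, 0x0c, 0x87, 0xdf, 0x87, 0x86, 0x86]
t2 = [0x55, 0xb5, 0x34, 0xb0, 0xfe, 0xdf, 0x0c, 0x86]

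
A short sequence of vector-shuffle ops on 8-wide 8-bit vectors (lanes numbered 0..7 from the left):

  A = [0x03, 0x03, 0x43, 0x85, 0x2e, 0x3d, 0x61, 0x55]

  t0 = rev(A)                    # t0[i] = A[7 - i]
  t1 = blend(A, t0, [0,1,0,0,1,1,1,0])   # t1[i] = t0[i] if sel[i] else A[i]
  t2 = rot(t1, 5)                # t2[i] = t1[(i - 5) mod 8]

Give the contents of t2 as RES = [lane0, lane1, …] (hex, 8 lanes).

t0 = [0x55, 0x61, 0x3d, 0x2e, 0x85, 0x43, 0x03, 0x03]
t1 = [0x03, 0x61, 0x43, 0x85, 0x85, 0x43, 0x03, 0x55]
t2 = [0x85, 0x85, 0x43, 0x03, 0x55, 0x03, 0x61, 0x43]

RES = [ 0x85  0x85  0x43  0x03  0x55  0x03  0x61  0x43 ]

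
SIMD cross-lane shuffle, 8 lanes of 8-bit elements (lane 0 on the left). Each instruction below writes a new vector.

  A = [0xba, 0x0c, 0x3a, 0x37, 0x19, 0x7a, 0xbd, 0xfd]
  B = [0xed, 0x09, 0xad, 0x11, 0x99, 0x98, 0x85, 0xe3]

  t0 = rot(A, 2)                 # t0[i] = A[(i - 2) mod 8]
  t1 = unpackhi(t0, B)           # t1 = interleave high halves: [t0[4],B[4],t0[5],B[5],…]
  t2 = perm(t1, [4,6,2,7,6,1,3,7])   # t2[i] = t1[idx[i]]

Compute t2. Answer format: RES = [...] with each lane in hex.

  t0: bd fd ba 0c 3a 37 19 7a
  t1: 3a 99 37 98 19 85 7a e3
  t2: 19 7a 37 e3 7a 99 98 e3

RES = [0x19, 0x7a, 0x37, 0xe3, 0x7a, 0x99, 0x98, 0xe3]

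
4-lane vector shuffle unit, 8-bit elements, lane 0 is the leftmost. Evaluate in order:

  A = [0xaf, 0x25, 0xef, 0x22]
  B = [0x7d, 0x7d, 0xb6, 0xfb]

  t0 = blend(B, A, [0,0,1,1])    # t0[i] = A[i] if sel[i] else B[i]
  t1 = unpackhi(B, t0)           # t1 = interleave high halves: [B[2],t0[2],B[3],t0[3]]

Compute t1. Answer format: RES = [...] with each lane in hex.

RES = [0xb6, 0xef, 0xfb, 0x22]

  t0: 7d 7d ef 22
  t1: b6 ef fb 22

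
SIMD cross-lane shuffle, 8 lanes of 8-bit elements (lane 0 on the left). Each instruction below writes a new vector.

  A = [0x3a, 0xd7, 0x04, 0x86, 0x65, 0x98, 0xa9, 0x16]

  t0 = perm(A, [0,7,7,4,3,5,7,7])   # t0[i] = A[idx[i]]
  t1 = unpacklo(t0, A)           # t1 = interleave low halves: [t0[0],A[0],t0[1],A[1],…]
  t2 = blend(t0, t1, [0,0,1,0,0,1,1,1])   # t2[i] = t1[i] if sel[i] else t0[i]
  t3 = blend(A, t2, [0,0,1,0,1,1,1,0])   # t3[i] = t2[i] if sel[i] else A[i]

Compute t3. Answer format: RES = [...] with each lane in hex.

t0 = [0x3a, 0x16, 0x16, 0x65, 0x86, 0x98, 0x16, 0x16]
t1 = [0x3a, 0x3a, 0x16, 0xd7, 0x16, 0x04, 0x65, 0x86]
t2 = [0x3a, 0x16, 0x16, 0x65, 0x86, 0x04, 0x65, 0x86]
t3 = [0x3a, 0xd7, 0x16, 0x86, 0x86, 0x04, 0x65, 0x16]

RES = [ 0x3a  0xd7  0x16  0x86  0x86  0x04  0x65  0x16 ]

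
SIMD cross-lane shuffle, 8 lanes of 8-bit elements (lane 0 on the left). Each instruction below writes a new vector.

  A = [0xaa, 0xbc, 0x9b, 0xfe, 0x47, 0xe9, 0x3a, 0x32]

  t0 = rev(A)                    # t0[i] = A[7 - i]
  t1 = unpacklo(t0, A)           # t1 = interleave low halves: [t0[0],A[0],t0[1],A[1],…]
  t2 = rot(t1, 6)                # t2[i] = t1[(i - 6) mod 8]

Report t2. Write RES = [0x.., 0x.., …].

t0 = [0x32, 0x3a, 0xe9, 0x47, 0xfe, 0x9b, 0xbc, 0xaa]
t1 = [0x32, 0xaa, 0x3a, 0xbc, 0xe9, 0x9b, 0x47, 0xfe]
t2 = [0x3a, 0xbc, 0xe9, 0x9b, 0x47, 0xfe, 0x32, 0xaa]

RES = [ 0x3a  0xbc  0xe9  0x9b  0x47  0xfe  0x32  0xaa ]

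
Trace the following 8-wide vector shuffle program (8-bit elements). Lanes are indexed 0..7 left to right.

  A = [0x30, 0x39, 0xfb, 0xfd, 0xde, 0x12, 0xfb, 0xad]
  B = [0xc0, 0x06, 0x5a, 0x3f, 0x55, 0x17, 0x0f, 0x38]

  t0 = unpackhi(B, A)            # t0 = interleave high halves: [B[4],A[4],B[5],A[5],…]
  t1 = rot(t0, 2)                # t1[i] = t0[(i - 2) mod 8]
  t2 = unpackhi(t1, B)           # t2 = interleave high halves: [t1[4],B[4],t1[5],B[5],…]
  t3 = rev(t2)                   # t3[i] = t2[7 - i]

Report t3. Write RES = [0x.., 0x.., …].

RES = [0x38, 0xfb, 0x0f, 0x0f, 0x17, 0x12, 0x55, 0x17]

t0 = [0x55, 0xde, 0x17, 0x12, 0x0f, 0xfb, 0x38, 0xad]
t1 = [0x38, 0xad, 0x55, 0xde, 0x17, 0x12, 0x0f, 0xfb]
t2 = [0x17, 0x55, 0x12, 0x17, 0x0f, 0x0f, 0xfb, 0x38]
t3 = [0x38, 0xfb, 0x0f, 0x0f, 0x17, 0x12, 0x55, 0x17]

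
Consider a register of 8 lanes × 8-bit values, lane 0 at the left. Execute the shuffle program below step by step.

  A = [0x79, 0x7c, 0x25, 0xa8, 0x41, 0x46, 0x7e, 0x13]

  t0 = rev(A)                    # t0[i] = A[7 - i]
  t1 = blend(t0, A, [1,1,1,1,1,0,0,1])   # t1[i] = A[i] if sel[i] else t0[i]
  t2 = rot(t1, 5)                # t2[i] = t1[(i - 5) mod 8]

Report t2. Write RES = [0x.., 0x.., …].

  t0: 13 7e 46 41 a8 25 7c 79
  t1: 79 7c 25 a8 41 25 7c 13
  t2: a8 41 25 7c 13 79 7c 25

RES = [ 0xa8  0x41  0x25  0x7c  0x13  0x79  0x7c  0x25 ]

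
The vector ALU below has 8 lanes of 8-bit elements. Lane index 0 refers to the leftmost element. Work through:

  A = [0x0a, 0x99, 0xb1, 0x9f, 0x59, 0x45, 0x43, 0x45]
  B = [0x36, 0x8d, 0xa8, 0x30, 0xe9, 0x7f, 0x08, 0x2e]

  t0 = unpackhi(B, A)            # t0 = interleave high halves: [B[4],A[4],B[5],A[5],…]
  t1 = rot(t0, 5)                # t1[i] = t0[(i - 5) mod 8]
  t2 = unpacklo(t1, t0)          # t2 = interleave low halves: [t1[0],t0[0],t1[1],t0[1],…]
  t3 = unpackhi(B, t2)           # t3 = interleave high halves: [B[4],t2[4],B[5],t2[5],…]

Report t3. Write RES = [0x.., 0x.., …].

RES = [ 0xe9  0x43  0x7f  0x7f  0x08  0x2e  0x2e  0x45 ]

t0 = [0xe9, 0x59, 0x7f, 0x45, 0x08, 0x43, 0x2e, 0x45]
t1 = [0x45, 0x08, 0x43, 0x2e, 0x45, 0xe9, 0x59, 0x7f]
t2 = [0x45, 0xe9, 0x08, 0x59, 0x43, 0x7f, 0x2e, 0x45]
t3 = [0xe9, 0x43, 0x7f, 0x7f, 0x08, 0x2e, 0x2e, 0x45]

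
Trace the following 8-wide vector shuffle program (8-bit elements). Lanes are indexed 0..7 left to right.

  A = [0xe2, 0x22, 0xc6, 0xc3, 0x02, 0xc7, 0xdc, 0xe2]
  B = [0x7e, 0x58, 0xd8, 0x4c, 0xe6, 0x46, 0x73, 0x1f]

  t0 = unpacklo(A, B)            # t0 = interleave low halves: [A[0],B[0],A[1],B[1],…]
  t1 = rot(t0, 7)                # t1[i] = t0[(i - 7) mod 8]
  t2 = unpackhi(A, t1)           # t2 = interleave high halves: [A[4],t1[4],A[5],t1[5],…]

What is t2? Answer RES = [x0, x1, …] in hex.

RES = [ 0x02  0xd8  0xc7  0xc3  0xdc  0x4c  0xe2  0xe2 ]

→ t0 |e2|7e|22|58|c6|d8|c3|4c|
→ t1 |7e|22|58|c6|d8|c3|4c|e2|
→ t2 |02|d8|c7|c3|dc|4c|e2|e2|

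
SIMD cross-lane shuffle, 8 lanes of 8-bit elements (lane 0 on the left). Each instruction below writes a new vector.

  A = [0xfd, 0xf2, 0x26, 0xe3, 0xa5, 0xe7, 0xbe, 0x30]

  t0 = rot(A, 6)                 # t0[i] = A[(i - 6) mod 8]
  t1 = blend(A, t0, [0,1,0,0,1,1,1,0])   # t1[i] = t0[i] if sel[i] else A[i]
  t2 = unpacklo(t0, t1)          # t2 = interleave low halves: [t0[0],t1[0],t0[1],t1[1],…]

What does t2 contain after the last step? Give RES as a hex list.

RES = [0x26, 0xfd, 0xe3, 0xe3, 0xa5, 0x26, 0xe7, 0xe3]

→ t0 |26|e3|a5|e7|be|30|fd|f2|
→ t1 |fd|e3|26|e3|be|30|fd|30|
→ t2 |26|fd|e3|e3|a5|26|e7|e3|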